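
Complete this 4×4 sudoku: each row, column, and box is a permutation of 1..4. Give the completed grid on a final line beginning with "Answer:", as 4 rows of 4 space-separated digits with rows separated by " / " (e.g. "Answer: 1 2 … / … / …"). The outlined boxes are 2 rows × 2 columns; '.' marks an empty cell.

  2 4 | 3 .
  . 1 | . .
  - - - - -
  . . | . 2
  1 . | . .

Step 1. [r4c3∈{4}] r4c3 is down to just 4 ⇒ r4c3=4.
Step 2. [r3c2∈{3}] only 3 remains possible at r3c2, so r3c2=3.
Step 3. [r2c4∈{4}] r2c4 has the single candidate 4, so r2c4=4.
Step 4. [r2c1∈{3}] r2c1 has the single candidate 3, so r2c1=3.
Step 5. [r1c4∈{1}] nothing but 1 survives at r1c4, so r1c4=1.
Step 6. [r4c4∈{3}] r4c4's peers cover all but 3 ⇒ r4c4=3.
Step 7. [r2c3∈{2}] r2c3 has the single candidate 2 ⇒ r2c3=2.
Step 8. [r3c1∈{4}] r3c1 is down to just 4 ⇒ r3c1=4.
Step 9. [r3c3∈{1}] r3c3 is down to just 1, so r3c3=1.
Step 10. [r4c2∈{2}] only 2 remains possible at r4c2 ⇒ r4c2=2.

Answer: 2 4 3 1 / 3 1 2 4 / 4 3 1 2 / 1 2 4 3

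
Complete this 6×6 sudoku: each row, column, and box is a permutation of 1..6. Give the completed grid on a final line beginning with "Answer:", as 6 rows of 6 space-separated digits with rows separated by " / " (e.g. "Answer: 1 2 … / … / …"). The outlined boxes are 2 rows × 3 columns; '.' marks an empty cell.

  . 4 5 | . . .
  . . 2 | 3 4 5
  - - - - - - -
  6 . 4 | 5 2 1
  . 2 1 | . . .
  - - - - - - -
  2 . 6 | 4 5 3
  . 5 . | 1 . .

Step 1. [r6c5∈{6}] only 6 remains possible at r6c5 ⇒ r6c5=6.
Step 2. [r1c1∈{1,3}] r1c1 is the only open cell in row 1 admitting 3, so r1c1=3.
Step 3. [r1c4∈{2,6}] r1c4 is the only open cell in col 4 admitting 2, so r1c4=2.
Step 4. [r2c1∈{1}] r2c1's peers cover all but 1. So r2c1=1.
Step 5. [r4c4∈{6}] r4c4's peers cover all but 6. So r4c4=6.
Step 6. [r3c2∈{3}] only 3 remains possible at r3c2 ⇒ r3c2=3.
Step 7. [r5c2∈{1}] r5c2 is down to just 1, so r5c2=1.
Step 8. [r1c5∈{1}] nothing but 1 survives at r1c5, so r1c5=1.
Step 9. [r6c1∈{4}] nothing but 4 survives at r6c1, so r6c1=4.
Step 10. [r1c6∈{6}] r1c6's peers cover all but 6, so r1c6=6.
Step 11. [r4c5∈{3}] r4c5 has the single candidate 3. So r4c5=3.
Step 12. [r2c2∈{6}] r2c2's peers cover all but 6, so r2c2=6.
Step 13. [r6c3∈{3}] r6c3 has the single candidate 3. So r6c3=3.
Step 14. [r4c1∈{5}] r4c1 is down to just 5, so r4c1=5.
Step 15. [r6c6∈{2}] r6c6 is down to just 2 ⇒ r6c6=2.
Step 16. [r4c6∈{4}] r4c6 is down to just 4, so r4c6=4.

Answer: 3 4 5 2 1 6 / 1 6 2 3 4 5 / 6 3 4 5 2 1 / 5 2 1 6 3 4 / 2 1 6 4 5 3 / 4 5 3 1 6 2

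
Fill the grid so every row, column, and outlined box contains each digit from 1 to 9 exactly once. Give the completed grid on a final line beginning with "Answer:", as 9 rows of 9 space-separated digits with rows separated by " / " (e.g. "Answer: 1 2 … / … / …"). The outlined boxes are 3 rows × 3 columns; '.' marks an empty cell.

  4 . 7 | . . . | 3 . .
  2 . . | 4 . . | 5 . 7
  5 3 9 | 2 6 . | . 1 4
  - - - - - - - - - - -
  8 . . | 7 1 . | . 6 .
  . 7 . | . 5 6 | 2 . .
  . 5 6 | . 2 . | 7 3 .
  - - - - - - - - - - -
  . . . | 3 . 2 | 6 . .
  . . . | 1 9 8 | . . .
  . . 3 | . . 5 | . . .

Step 1. [r9c7∈{1,4,8,9}] in col 7, 1 fits only at r9c7 ⇒ r9c7=1.
Step 2. [r4c7∈{4,9}] 9 has one home in col 7: r4c7. So r4c7=9.
Step 3. [r1c5∈{8}] only 8 remains possible at r1c5. So r1c5=8.
Step 4. [r2c2∈{1,6,8}] r2c2 is the only open cell in row 2 admitting 6 ⇒ r2c2=6.
Step 5. [r5c8∈{4,8}] in box 6, 4 fits only at r5c8. So r5c8=4.
Step 6. [r5c3∈{1}] nothing but 1 survives at r5c3 ⇒ r5c3=1.
Step 7. [r6c1∈{9}] r6c1's peers cover all but 9. So r6c1=9.
Step 8. [r5c9∈{8}] r5c9 has the single candidate 8. So r5c9=8.
Step 9. [r2c6∈{1,3,9}] across row 2, 1 lands solely at r2c6. So r2c6=1.
Step 10. [r2c8∈{8,9}] 9 has one home in row 2: r2c8 ⇒ r2c8=9.
Step 11. [r1c8∈{2}] nothing but 2 survives at r1c8. So r1c8=2.
Step 12. [r8c9∈{2,3,5}] in row 8, 3 fits only at r8c9, so r8c9=3.
Step 13. [r8c7∈{4}] r8c7 has the single candidate 4 ⇒ r8c7=4.
Step 14. [r8c2∈{2}] r8c2's peers cover all but 2 ⇒ r8c2=2.
Step 15. [r4c2∈{4}] nothing but 4 survives at r4c2, so r4c2=4.
Step 16. [r7c3∈{4,5,8}] r7c3 is the only open cell in col 3 admitting 4. So r7c3=4.
Step 17. [r7c5∈{7}] r7c5 is down to just 7. So r7c5=7.
Step 18. [r8c1∈{6,7}] 6 has one home in row 8: r8c1, so r8c1=6.
Step 19. [r8c8∈{5,7}] 7 has one home in row 8: r8c8. So r8c8=7.
Step 20. [r9c8∈{8}] r9c8 has the single candidate 8 ⇒ r9c8=8.
Step 21. [r9c2∈{9}] r9c2 has the single candidate 9, so r9c2=9.
Step 22. [r7c1∈{1}] r7c1 has the single candidate 1, so r7c1=1.
Step 23. [r5c4∈{9}] r5c4 has the single candidate 9 ⇒ r5c4=9.
Step 24. [r4c9∈{5}] nothing but 5 survives at r4c9 ⇒ r4c9=5.
Step 25. [r8c3∈{5}] r8c3's peers cover all but 5. So r8c3=5.
Step 26. [r3c7∈{8}] r3c7 is down to just 8, so r3c7=8.
Step 27. [r7c9∈{9}] r7c9's peers cover all but 9 ⇒ r7c9=9.
Step 28. [r9c1∈{7}] r9c1 has the single candidate 7 ⇒ r9c1=7.
Step 29. [r1c6∈{9}] r1c6's peers cover all but 9. So r1c6=9.
Step 30. [r6c9∈{1}] r6c9 is down to just 1. So r6c9=1.
Step 31. [r6c6∈{4}] r6c6's peers cover all but 4, so r6c6=4.
Step 32. [r2c5∈{3}] r2c5 has the single candidate 3. So r2c5=3.
Step 33. [r7c2∈{8}] r7c2 has the single candidate 8. So r7c2=8.
Step 34. [r1c4∈{5}] r1c4 is down to just 5, so r1c4=5.
Step 35. [r4c6∈{3}] nothing but 3 survives at r4c6, so r4c6=3.
Step 36. [r1c9∈{6}] r1c9 is down to just 6 ⇒ r1c9=6.
Step 37. [r2c3∈{8}] only 8 remains possible at r2c3. So r2c3=8.
Step 38. [r3c6∈{7}] only 7 remains possible at r3c6. So r3c6=7.
Step 39. [r6c4∈{8}] r6c4 is down to just 8 ⇒ r6c4=8.
Step 40. [r7c8∈{5}] r7c8 has the single candidate 5 ⇒ r7c8=5.
Step 41. [r1c2∈{1}] nothing but 1 survives at r1c2. So r1c2=1.
Step 42. [r9c5∈{4}] r9c5's peers cover all but 4, so r9c5=4.
Step 43. [r5c1∈{3}] r5c1 is down to just 3. So r5c1=3.
Step 44. [r4c3∈{2}] nothing but 2 survives at r4c3, so r4c3=2.
Step 45. [r9c9∈{2}] nothing but 2 survives at r9c9. So r9c9=2.
Step 46. [r9c4∈{6}] r9c4 has the single candidate 6 ⇒ r9c4=6.

Answer: 4 1 7 5 8 9 3 2 6 / 2 6 8 4 3 1 5 9 7 / 5 3 9 2 6 7 8 1 4 / 8 4 2 7 1 3 9 6 5 / 3 7 1 9 5 6 2 4 8 / 9 5 6 8 2 4 7 3 1 / 1 8 4 3 7 2 6 5 9 / 6 2 5 1 9 8 4 7 3 / 7 9 3 6 4 5 1 8 2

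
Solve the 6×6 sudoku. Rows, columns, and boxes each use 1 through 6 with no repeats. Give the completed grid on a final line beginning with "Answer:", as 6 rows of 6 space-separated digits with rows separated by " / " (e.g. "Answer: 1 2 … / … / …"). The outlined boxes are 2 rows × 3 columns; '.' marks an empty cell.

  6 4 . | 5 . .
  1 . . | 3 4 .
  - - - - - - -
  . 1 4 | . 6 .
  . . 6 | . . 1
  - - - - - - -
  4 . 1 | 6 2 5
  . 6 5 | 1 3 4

Step 1. [r3c1∈{2,3,5}] in row 3, 5 fits only at r3c1 ⇒ r3c1=5.
Step 2. [r1c6∈{2}] nothing but 2 survives at r1c6 ⇒ r1c6=2.
Step 3. [r4c1∈{2,3}] across col 1, 3 lands solely at r4c1. So r4c1=3.
Step 4. [r4c2∈{2}] only 2 remains possible at r4c2, so r4c2=2.
Step 5. [r4c4∈{4}] r4c4 is down to just 4 ⇒ r4c4=4.
Step 6. [r1c5∈{1}] r1c5 has the single candidate 1. So r1c5=1.
Step 7. [r4c5∈{5}] r4c5 has the single candidate 5. So r4c5=5.
Step 8. [r3c4∈{2}] nothing but 2 survives at r3c4 ⇒ r3c4=2.
Step 9. [r2c3∈{2}] only 2 remains possible at r2c3, so r2c3=2.
Step 10. [r5c2∈{3}] only 3 remains possible at r5c2. So r5c2=3.
Step 11. [r2c6∈{6}] r2c6's peers cover all but 6 ⇒ r2c6=6.
Step 12. [r1c3∈{3}] r1c3 is down to just 3, so r1c3=3.
Step 13. [r6c1∈{2}] only 2 remains possible at r6c1, so r6c1=2.
Step 14. [r3c6∈{3}] nothing but 3 survives at r3c6, so r3c6=3.
Step 15. [r2c2∈{5}] nothing but 5 survives at r2c2. So r2c2=5.

Answer: 6 4 3 5 1 2 / 1 5 2 3 4 6 / 5 1 4 2 6 3 / 3 2 6 4 5 1 / 4 3 1 6 2 5 / 2 6 5 1 3 4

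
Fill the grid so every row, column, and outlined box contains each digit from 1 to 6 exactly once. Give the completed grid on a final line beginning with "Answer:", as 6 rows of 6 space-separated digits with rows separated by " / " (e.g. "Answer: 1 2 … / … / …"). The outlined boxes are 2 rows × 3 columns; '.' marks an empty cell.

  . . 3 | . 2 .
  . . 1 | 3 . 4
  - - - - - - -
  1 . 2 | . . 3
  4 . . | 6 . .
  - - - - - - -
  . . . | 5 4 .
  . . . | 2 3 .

Step 1. [r5c3∈{6}] only 6 remains possible at r5c3. So r5c3=6.
Step 2. [r4c3∈{5}] only 5 remains possible at r4c3 ⇒ r4c3=5.
Step 3. [r1c6∈{1,5,6}] 5 has one home in col 6: r1c6, so r1c6=5.
Step 4. [r1c1∈{6}] r1c1's peers cover all but 6 ⇒ r1c1=6.
Step 5. [r5c6∈{1}] r5c6 has the single candidate 1, so r5c6=1.
Step 6. [r6c2∈{1,4,5}] across row 6, 1 lands solely at r6c2. So r6c2=1.
Step 7. [r2c2∈{2,5}] 5 has one home in col 2: r2c2 ⇒ r2c2=5.
Step 8. [r5c1∈{2,3}] in col 1, 3 fits only at r5c1. So r5c1=3.
Step 9. [r3c4∈{4}] r3c4's peers cover all but 4 ⇒ r3c4=4.
Step 10. [r4c6∈{2}] r4c6 has the single candidate 2, so r4c6=2.
Step 11. [r1c2∈{4}] r1c2's peers cover all but 4. So r1c2=4.
Step 12. [r6c1∈{5}] r6c1 has the single candidate 5 ⇒ r6c1=5.
Step 13. [r2c1∈{2}] only 2 remains possible at r2c1. So r2c1=2.
Step 14. [r1c4∈{1}] r1c4's peers cover all but 1. So r1c4=1.
Step 15. [r4c5∈{1}] only 1 remains possible at r4c5. So r4c5=1.
Step 16. [r5c2∈{2}] nothing but 2 survives at r5c2, so r5c2=2.
Step 17. [r3c5∈{5}] r3c5 has the single candidate 5. So r3c5=5.
Step 18. [r3c2∈{6}] only 6 remains possible at r3c2, so r3c2=6.
Step 19. [r6c3∈{4}] only 4 remains possible at r6c3, so r6c3=4.
Step 20. [r2c5∈{6}] only 6 remains possible at r2c5, so r2c5=6.
Step 21. [r6c6∈{6}] r6c6 has the single candidate 6 ⇒ r6c6=6.
Step 22. [r4c2∈{3}] nothing but 3 survives at r4c2, so r4c2=3.

Answer: 6 4 3 1 2 5 / 2 5 1 3 6 4 / 1 6 2 4 5 3 / 4 3 5 6 1 2 / 3 2 6 5 4 1 / 5 1 4 2 3 6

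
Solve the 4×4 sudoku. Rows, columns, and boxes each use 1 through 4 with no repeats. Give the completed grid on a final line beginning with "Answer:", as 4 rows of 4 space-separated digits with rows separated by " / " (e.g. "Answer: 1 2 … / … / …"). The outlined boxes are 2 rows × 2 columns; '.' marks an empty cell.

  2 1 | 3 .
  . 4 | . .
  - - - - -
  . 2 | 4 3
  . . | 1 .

Step 1. [r2c3∈{2}] r2c3 has the single candidate 2, so r2c3=2.
Step 2. [r2c1∈{3}] r2c1's peers cover all but 3. So r2c1=3.
Step 3. [r2c4∈{1}] r2c4's peers cover all but 1. So r2c4=1.
Step 4. [r4c1∈{4}] r4c1 is down to just 4, so r4c1=4.
Step 5. [r4c4∈{2}] r4c4's peers cover all but 2 ⇒ r4c4=2.
Step 6. [r3c1∈{1}] r3c1's peers cover all but 1, so r3c1=1.
Step 7. [r1c4∈{4}] nothing but 4 survives at r1c4, so r1c4=4.
Step 8. [r4c2∈{3}] only 3 remains possible at r4c2, so r4c2=3.

Answer: 2 1 3 4 / 3 4 2 1 / 1 2 4 3 / 4 3 1 2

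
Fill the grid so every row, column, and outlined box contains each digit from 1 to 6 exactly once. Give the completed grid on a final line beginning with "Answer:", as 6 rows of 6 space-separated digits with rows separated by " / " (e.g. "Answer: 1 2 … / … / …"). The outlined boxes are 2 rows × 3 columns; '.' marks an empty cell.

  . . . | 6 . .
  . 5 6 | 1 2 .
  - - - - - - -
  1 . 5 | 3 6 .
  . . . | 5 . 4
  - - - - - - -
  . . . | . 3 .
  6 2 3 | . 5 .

Step 1. [r2c1∈{3,4}] 4 has one home in row 2: r2c1. So r2c1=4.
Step 2. [r5c3∈{1,4}] in col 3, 4 fits only at r5c3, so r5c3=4.
Step 3. [r1c3∈{1,2}] r1c3 is the only open cell in col 3 admitting 1, so r1c3=1.
Step 4. [r1c2∈{3}] r1c2 is down to just 3, so r1c2=3.
Step 5. [r5c6∈{1,2,6}] across row 5, 6 lands solely at r5c6. So r5c6=6.
Step 6. [r1c1∈{2}] r1c1's peers cover all but 2. So r1c1=2.
Step 7. [r4c5∈{1}] r4c5's peers cover all but 1. So r4c5=1.
Step 8. [r1c5∈{4}] r1c5 is down to just 4, so r1c5=4.
Step 9. [r4c2∈{6}] nothing but 6 survives at r4c2, so r4c2=6.
Step 10. [r4c3∈{2}] r4c3 is down to just 2 ⇒ r4c3=2.
Step 11. [r2c6∈{3}] r2c6's peers cover all but 3. So r2c6=3.
Step 12. [r3c6∈{2}] only 2 remains possible at r3c6, so r3c6=2.
Step 13. [r6c4∈{4}] r6c4 is down to just 4 ⇒ r6c4=4.
Step 14. [r4c1∈{3}] nothing but 3 survives at r4c1, so r4c1=3.
Step 15. [r1c6∈{5}] r1c6 is down to just 5, so r1c6=5.
Step 16. [r3c2∈{4}] r3c2 has the single candidate 4 ⇒ r3c2=4.
Step 17. [r5c2∈{1}] r5c2's peers cover all but 1 ⇒ r5c2=1.
Step 18. [r5c4∈{2}] r5c4's peers cover all but 2. So r5c4=2.
Step 19. [r5c1∈{5}] r5c1's peers cover all but 5. So r5c1=5.
Step 20. [r6c6∈{1}] r6c6's peers cover all but 1 ⇒ r6c6=1.

Answer: 2 3 1 6 4 5 / 4 5 6 1 2 3 / 1 4 5 3 6 2 / 3 6 2 5 1 4 / 5 1 4 2 3 6 / 6 2 3 4 5 1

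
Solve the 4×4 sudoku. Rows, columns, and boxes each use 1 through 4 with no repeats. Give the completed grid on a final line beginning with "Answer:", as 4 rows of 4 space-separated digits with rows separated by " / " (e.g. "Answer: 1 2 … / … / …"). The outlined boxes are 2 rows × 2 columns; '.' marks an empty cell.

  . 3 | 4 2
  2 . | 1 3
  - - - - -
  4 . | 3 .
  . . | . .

Step 1. [r3c4∈{1}] r3c4 has the single candidate 1, so r3c4=1.
Step 2. [r4c2∈{1,2}] col 2 places 1 nowhere but r4c2 ⇒ r4c2=1.
Step 3. [r4c1∈{3}] r4c1's peers cover all but 3 ⇒ r4c1=3.
Step 4. [r3c2∈{2}] r3c2's peers cover all but 2, so r3c2=2.
Step 5. [r2c2∈{4}] nothing but 4 survives at r2c2 ⇒ r2c2=4.
Step 6. [r1c1∈{1}] only 1 remains possible at r1c1, so r1c1=1.
Step 7. [r4c4∈{4}] nothing but 4 survives at r4c4, so r4c4=4.
Step 8. [r4c3∈{2}] only 2 remains possible at r4c3, so r4c3=2.

Answer: 1 3 4 2 / 2 4 1 3 / 4 2 3 1 / 3 1 2 4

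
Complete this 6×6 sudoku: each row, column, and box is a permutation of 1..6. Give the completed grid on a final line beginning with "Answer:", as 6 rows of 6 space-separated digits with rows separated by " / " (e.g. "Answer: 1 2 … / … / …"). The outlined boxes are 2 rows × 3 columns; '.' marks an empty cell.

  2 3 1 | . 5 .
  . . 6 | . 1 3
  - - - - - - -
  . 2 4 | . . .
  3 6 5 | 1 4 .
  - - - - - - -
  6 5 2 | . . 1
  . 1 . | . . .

Step 1. [r5c4∈{3,4}] r5c4 is the only open cell in row 5 admitting 4 ⇒ r5c4=4.
Step 2. [r6c5∈{2,3,6}] col 5 places 2 nowhere but r6c5 ⇒ r6c5=2.
Step 3. [r1c4∈{6}] r1c4's peers cover all but 6, so r1c4=6.
Step 4. [r3c5∈{3,6}] 6 has one home in col 5: r3c5. So r3c5=6.
Step 5. [r3c4∈{3,5}] r3c4 is the only open cell in row 3 admitting 3, so r3c4=3.
Step 6. [r6c1∈{4}] r6c1 is down to just 4 ⇒ r6c1=4.
Step 7. [r6c4∈{5}] r6c4's peers cover all but 5. So r6c4=5.
Step 8. [r3c1∈{1}] r3c1's peers cover all but 1, so r3c1=1.
Step 9. [r2c1∈{5}] nothing but 5 survives at r2c1 ⇒ r2c1=5.
Step 10. [r2c2∈{4}] r2c2 is down to just 4 ⇒ r2c2=4.
Step 11. [r6c3∈{3}] only 3 remains possible at r6c3. So r6c3=3.
Step 12. [r2c4∈{2}] r2c4 is down to just 2 ⇒ r2c4=2.
Step 13. [r3c6∈{5}] r3c6's peers cover all but 5 ⇒ r3c6=5.
Step 14. [r1c6∈{4}] r1c6 has the single candidate 4 ⇒ r1c6=4.
Step 15. [r4c6∈{2}] r4c6's peers cover all but 2. So r4c6=2.
Step 16. [r5c5∈{3}] only 3 remains possible at r5c5, so r5c5=3.
Step 17. [r6c6∈{6}] r6c6's peers cover all but 6, so r6c6=6.

Answer: 2 3 1 6 5 4 / 5 4 6 2 1 3 / 1 2 4 3 6 5 / 3 6 5 1 4 2 / 6 5 2 4 3 1 / 4 1 3 5 2 6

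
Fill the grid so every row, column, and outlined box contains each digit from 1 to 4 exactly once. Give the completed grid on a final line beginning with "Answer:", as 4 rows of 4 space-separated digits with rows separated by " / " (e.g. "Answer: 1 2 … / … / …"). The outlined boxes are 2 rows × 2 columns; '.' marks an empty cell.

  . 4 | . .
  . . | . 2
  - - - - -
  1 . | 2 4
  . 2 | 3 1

Step 1. [r2c2∈{1,3}] 1 has one home in col 2: r2c2. So r2c2=1.
Step 2. [r1c1∈{2,3}] in row 1, 2 fits only at r1c1, so r1c1=2.
Step 3. [r1c3∈{1}] r1c3's peers cover all but 1 ⇒ r1c3=1.
Step 4. [r4c1∈{4}] r4c1 has the single candidate 4. So r4c1=4.
Step 5. [r2c1∈{3}] nothing but 3 survives at r2c1. So r2c1=3.
Step 6. [r1c4∈{3}] nothing but 3 survives at r1c4 ⇒ r1c4=3.
Step 7. [r3c2∈{3}] r3c2's peers cover all but 3, so r3c2=3.
Step 8. [r2c3∈{4}] only 4 remains possible at r2c3, so r2c3=4.

Answer: 2 4 1 3 / 3 1 4 2 / 1 3 2 4 / 4 2 3 1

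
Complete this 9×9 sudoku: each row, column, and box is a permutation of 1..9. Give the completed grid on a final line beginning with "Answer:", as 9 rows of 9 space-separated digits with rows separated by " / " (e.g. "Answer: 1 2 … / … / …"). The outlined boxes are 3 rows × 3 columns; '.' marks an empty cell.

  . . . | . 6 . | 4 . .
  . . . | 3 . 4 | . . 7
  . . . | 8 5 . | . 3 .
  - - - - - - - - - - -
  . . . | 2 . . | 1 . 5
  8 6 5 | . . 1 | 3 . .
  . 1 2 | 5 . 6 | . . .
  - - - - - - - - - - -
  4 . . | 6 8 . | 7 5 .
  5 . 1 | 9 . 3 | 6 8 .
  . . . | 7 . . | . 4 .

Step 1. [r8c9∈{2}] r8c9 is down to just 2 ⇒ r8c9=2.
Step 2. [r9c7∈{9}] nothing but 9 survives at r9c7, so r9c7=9.
Step 3. [r1c2∈{2,3,5,7,8,9}] across row 1, 5 lands solely at r1c2. So r1c2=5.
Step 4. [r3c7∈{2}] r3c7 is down to just 2, so r3c7=2.
Step 5. [r3c9∈{1,6,9}] in col 9, 6 fits only at r3c9. So r3c9=6.
Step 6. [r1c4∈{1}] nothing but 1 survives at r1c4. So r1c4=1.
Step 7. [r1c8∈{9}] nothing but 9 survives at r1c8 ⇒ r1c8=9.
Step 8. [r5c4∈{4}] r5c4 is down to just 4 ⇒ r5c4=4.
Step 9. [r6c8∈{7}] r6c8's peers cover all but 7, so r6c8=7.
Step 10. [r7c6∈{2}] nothing but 2 survives at r7c6 ⇒ r7c6=2.
Step 11. [r1c1∈{2,3,7}] in row 1, 2 fits only at r1c1 ⇒ r1c1=2.
Step 12. [r1c3∈{3,7,8}] row 1 places 3 nowhere but r1c3. So r1c3=3.
Step 13. [r7c3∈{9}] only 9 remains possible at r7c3. So r7c3=9.
Step 14. [r7c2∈{3}] r7c2 is down to just 3, so r7c2=3.
Step 15. [r5c5∈{7,9}] in row 5, 7 fits only at r5c5 ⇒ r5c5=7.
Step 16. [r3c1∈{1,7,9}] 1 has one home in row 3: r3c1. So r3c1=1.
Step 17. [r4c1∈{3,7,9}] 7 has one home in col 1: r4c1, so r4c1=7.
Step 18. [r3c3∈{4,7}] col 3 places 7 nowhere but r3c3. So r3c3=7.
Step 19. [r3c6∈{9}] r3c6 has the single candidate 9, so r3c6=9.
Step 20. [r6c9∈{4,8,9}] across row 6, 4 lands solely at r6c9 ⇒ r6c9=4.
Step 21. [r6c1∈{3,9}] r6c1 is the only open cell in col 1 admitting 3, so r6c1=3.
Step 22. [r4c2∈{4,9}] across box 4, 9 lands solely at r4c2. So r4c2=9.
Step 23. [r2c2∈{8}] only 8 remains possible at r2c2 ⇒ r2c2=8.
Step 24. [r9c1∈{6}] r9c1's peers cover all but 6, so r9c1=6.
Step 25. [r9c9∈{1,3}] in row 9, 3 fits only at r9c9 ⇒ r9c9=3.
Step 26. [r9c2∈{2}] nothing but 2 survives at r9c2. So r9c2=2.
Step 27. [r9c3∈{8}] nothing but 8 survives at r9c3 ⇒ r9c3=8.
Step 28. [r4c8∈{6}] nothing but 6 survives at r4c8. So r4c8=6.
Step 29. [r2c3∈{6}] r2c3 has the single candidate 6, so r2c3=6.
Step 30. [r2c1∈{9}] r2c1 is down to just 9 ⇒ r2c1=9.
Step 31. [r4c5∈{3}] only 3 remains possible at r4c5 ⇒ r4c5=3.
Step 32. [r5c9∈{9}] r5c9's peers cover all but 9 ⇒ r5c9=9.
Step 33. [r8c5∈{4}] nothing but 4 survives at r8c5. So r8c5=4.
Step 34. [r5c8∈{2}] r5c8's peers cover all but 2. So r5c8=2.
Step 35. [r1c9∈{8}] only 8 remains possible at r1c9, so r1c9=8.
Step 36. [r9c5∈{1}] r9c5 is down to just 1, so r9c5=1.
Step 37. [r7c9∈{1}] only 1 remains possible at r7c9. So r7c9=1.
Step 38. [r2c7∈{5}] nothing but 5 survives at r2c7, so r2c7=5.
Step 39. [r4c3∈{4}] r4c3's peers cover all but 4, so r4c3=4.
Step 40. [r4c6∈{8}] r4c6 has the single candidate 8, so r4c6=8.
Step 41. [r6c5∈{9}] r6c5 has the single candidate 9, so r6c5=9.
Step 42. [r1c6∈{7}] r1c6 is down to just 7. So r1c6=7.
Step 43. [r9c6∈{5}] only 5 remains possible at r9c6 ⇒ r9c6=5.
Step 44. [r8c2∈{7}] only 7 remains possible at r8c2. So r8c2=7.
Step 45. [r3c2∈{4}] r3c2 has the single candidate 4. So r3c2=4.
Step 46. [r6c7∈{8}] only 8 remains possible at r6c7, so r6c7=8.
Step 47. [r2c8∈{1}] r2c8's peers cover all but 1 ⇒ r2c8=1.
Step 48. [r2c5∈{2}] only 2 remains possible at r2c5, so r2c5=2.

Answer: 2 5 3 1 6 7 4 9 8 / 9 8 6 3 2 4 5 1 7 / 1 4 7 8 5 9 2 3 6 / 7 9 4 2 3 8 1 6 5 / 8 6 5 4 7 1 3 2 9 / 3 1 2 5 9 6 8 7 4 / 4 3 9 6 8 2 7 5 1 / 5 7 1 9 4 3 6 8 2 / 6 2 8 7 1 5 9 4 3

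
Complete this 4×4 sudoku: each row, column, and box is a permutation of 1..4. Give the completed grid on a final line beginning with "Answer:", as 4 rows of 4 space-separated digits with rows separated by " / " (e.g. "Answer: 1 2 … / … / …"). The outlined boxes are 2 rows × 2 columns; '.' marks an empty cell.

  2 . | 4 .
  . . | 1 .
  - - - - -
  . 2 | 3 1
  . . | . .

Step 1. [r4c1∈{1,3,4}] across col 1, 1 lands solely at r4c1 ⇒ r4c1=1.
Step 2. [r2c1∈{3,4}] r2c1 is the only open cell in col 1 admitting 3. So r2c1=3.
Step 3. [r4c4∈{2,4}] in col 4, 4 fits only at r4c4, so r4c4=4.
Step 4. [r2c4∈{2}] r2c4's peers cover all but 2. So r2c4=2.
Step 5. [r1c2∈{1}] nothing but 1 survives at r1c2. So r1c2=1.
Step 6. [r1c4∈{3}] only 3 remains possible at r1c4 ⇒ r1c4=3.
Step 7. [r4c3∈{2}] r4c3 has the single candidate 2, so r4c3=2.
Step 8. [r4c2∈{3}] r4c2 is down to just 3, so r4c2=3.
Step 9. [r2c2∈{4}] r2c2 is down to just 4. So r2c2=4.
Step 10. [r3c1∈{4}] r3c1 has the single candidate 4 ⇒ r3c1=4.

Answer: 2 1 4 3 / 3 4 1 2 / 4 2 3 1 / 1 3 2 4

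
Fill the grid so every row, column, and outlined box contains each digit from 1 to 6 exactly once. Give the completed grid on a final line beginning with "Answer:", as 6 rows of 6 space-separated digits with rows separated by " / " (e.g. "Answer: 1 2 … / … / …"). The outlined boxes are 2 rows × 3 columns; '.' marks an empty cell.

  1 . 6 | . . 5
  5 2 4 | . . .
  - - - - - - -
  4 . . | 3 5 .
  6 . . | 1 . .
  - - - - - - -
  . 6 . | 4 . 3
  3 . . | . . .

Step 1. [r5c3∈{1,2,5}] r5c3 is the only open cell in row 5 admitting 5, so r5c3=5.
Step 2. [r5c5∈{1,2}] in row 5, 1 fits only at r5c5 ⇒ r5c5=1.
Step 3. [r2c4∈{6}] r2c4 is down to just 6, so r2c4=6.
Step 4. [r1c5∈{2,3,4}] 4 has one home in row 1: r1c5 ⇒ r1c5=4.
Step 5. [r4c5∈{2}] r4c5 has the single candidate 2. So r4c5=2.
Step 6. [r6c6∈{2,6}] col 6 places 2 nowhere but r6c6. So r6c6=2.
Step 7. [r6c3∈{1}] only 1 remains possible at r6c3 ⇒ r6c3=1.
Step 8. [r4c3∈{3}] r4c3 has the single candidate 3, so r4c3=3.
Step 9. [r3c3∈{2}] r3c3 is down to just 2. So r3c3=2.
Step 10. [r4c2∈{5}] nothing but 5 survives at r4c2 ⇒ r4c2=5.
Step 11. [r3c6∈{6}] r3c6's peers cover all but 6. So r3c6=6.
Step 12. [r2c6∈{1}] r2c6 has the single candidate 1, so r2c6=1.
Step 13. [r1c2∈{3}] r1c2 is down to just 3. So r1c2=3.
Step 14. [r2c5∈{3}] r2c5's peers cover all but 3 ⇒ r2c5=3.
Step 15. [r3c2∈{1}] r3c2's peers cover all but 1 ⇒ r3c2=1.
Step 16. [r1c4∈{2}] r1c4 has the single candidate 2 ⇒ r1c4=2.
Step 17. [r6c2∈{4}] r6c2's peers cover all but 4, so r6c2=4.
Step 18. [r6c4∈{5}] r6c4 has the single candidate 5 ⇒ r6c4=5.
Step 19. [r4c6∈{4}] only 4 remains possible at r4c6. So r4c6=4.
Step 20. [r6c5∈{6}] r6c5's peers cover all but 6. So r6c5=6.
Step 21. [r5c1∈{2}] only 2 remains possible at r5c1, so r5c1=2.

Answer: 1 3 6 2 4 5 / 5 2 4 6 3 1 / 4 1 2 3 5 6 / 6 5 3 1 2 4 / 2 6 5 4 1 3 / 3 4 1 5 6 2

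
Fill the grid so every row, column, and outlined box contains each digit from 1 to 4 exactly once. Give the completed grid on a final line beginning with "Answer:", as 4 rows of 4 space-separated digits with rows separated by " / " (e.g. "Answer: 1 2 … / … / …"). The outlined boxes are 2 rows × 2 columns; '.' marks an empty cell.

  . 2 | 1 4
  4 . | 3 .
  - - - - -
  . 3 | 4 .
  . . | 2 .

Step 1. [r4c1∈{1}] nothing but 1 survives at r4c1. So r4c1=1.
Step 2. [r2c4∈{2}] r2c4 has the single candidate 2 ⇒ r2c4=2.
Step 3. [r2c2∈{1}] only 1 remains possible at r2c2 ⇒ r2c2=1.
Step 4. [r4c2∈{4}] r4c2 is down to just 4. So r4c2=4.
Step 5. [r3c4∈{1}] nothing but 1 survives at r3c4 ⇒ r3c4=1.
Step 6. [r4c4∈{3}] nothing but 3 survives at r4c4 ⇒ r4c4=3.
Step 7. [r1c1∈{3}] only 3 remains possible at r1c1, so r1c1=3.
Step 8. [r3c1∈{2}] r3c1 is down to just 2. So r3c1=2.

Answer: 3 2 1 4 / 4 1 3 2 / 2 3 4 1 / 1 4 2 3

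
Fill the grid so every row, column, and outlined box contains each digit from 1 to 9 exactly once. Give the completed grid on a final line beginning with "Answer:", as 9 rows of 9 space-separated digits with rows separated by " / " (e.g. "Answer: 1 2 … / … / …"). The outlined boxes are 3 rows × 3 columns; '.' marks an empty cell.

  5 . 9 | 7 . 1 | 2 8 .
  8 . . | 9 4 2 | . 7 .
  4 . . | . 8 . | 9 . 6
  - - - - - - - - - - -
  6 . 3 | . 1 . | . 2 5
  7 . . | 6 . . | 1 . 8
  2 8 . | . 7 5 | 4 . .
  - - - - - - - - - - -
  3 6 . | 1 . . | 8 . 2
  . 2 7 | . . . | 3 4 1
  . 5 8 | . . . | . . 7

Step 1. [r3c6∈{3}] r3c6 is down to just 3, so r3c6=3.
Step 2. [r6c4∈{3}] nothing but 3 survives at r6c4. So r6c4=3.
Step 3. [r3c8∈{1,5}] col 8 places 1 nowhere but r3c8. So r3c8=1.
Step 4. [r9c7∈{6}] nothing but 6 survives at r9c7. So r9c7=6.
Step 5. [r9c8∈{9}] nothing but 9 survives at r9c8. So r9c8=9.
Step 6. [r9c6∈{4}] r9c6 is down to just 4, so r9c6=4.
Step 7. [r5c6∈{9}] nothing but 9 survives at r5c6 ⇒ r5c6=9.
Step 8. [r2c9∈{3}] only 3 remains possible at r2c9. So r2c9=3.
Step 9. [r4c4∈{4,8}] 4 has one home in col 4: r4c4. So r4c4=4.
Step 10. [r7c5∈{5,9}] row 7 places 9 nowhere but r7c5, so r7c5=9.
Step 11. [r8c4∈{5,8}] in col 4, 8 fits only at r8c4, so r8c4=8.
Step 12. [r9c5∈{2,3}] r9c5 is the only open cell in row 9 admitting 3 ⇒ r9c5=3.
Step 13. [r8c6∈{6}] nothing but 6 survives at r8c6 ⇒ r8c6=6.
Step 14. [r5c2∈{4}] r5c2 is down to just 4 ⇒ r5c2=4.
Step 15. [r2c2∈{1}] r2c2 is down to just 1 ⇒ r2c2=1.
Step 16. [r5c5∈{2}] nothing but 2 survives at r5c5, so r5c5=2.
Step 17. [r3c4∈{5}] r3c4 is down to just 5, so r3c4=5.
Step 18. [r6c9∈{9}] r6c9 is down to just 9. So r6c9=9.
Step 19. [r6c3∈{1}] r6c3 has the single candidate 1, so r6c3=1.
Step 20. [r2c7∈{5}] r2c7 has the single candidate 5, so r2c7=5.
Step 21. [r3c2∈{7}] nothing but 7 survives at r3c2 ⇒ r3c2=7.
Step 22. [r7c6∈{7}] only 7 remains possible at r7c6. So r7c6=7.
Step 23. [r1c5∈{6}] r1c5's peers cover all but 6, so r1c5=6.
Step 24. [r4c6∈{8}] only 8 remains possible at r4c6 ⇒ r4c6=8.
Step 25. [r6c8∈{6}] only 6 remains possible at r6c8 ⇒ r6c8=6.
Step 26. [r5c3∈{5}] r5c3's peers cover all but 5. So r5c3=5.
Step 27. [r7c3∈{4}] r7c3 is down to just 4. So r7c3=4.
Step 28. [r4c7∈{7}] r4c7's peers cover all but 7, so r4c7=7.
Step 29. [r9c4∈{2}] nothing but 2 survives at r9c4, so r9c4=2.
Step 30. [r4c2∈{9}] nothing but 9 survives at r4c2, so r4c2=9.
Step 31. [r1c2∈{3}] only 3 remains possible at r1c2 ⇒ r1c2=3.
Step 32. [r7c8∈{5}] only 5 remains possible at r7c8, so r7c8=5.
Step 33. [r8c1∈{9}] r8c1 has the single candidate 9 ⇒ r8c1=9.
Step 34. [r8c5∈{5}] nothing but 5 survives at r8c5, so r8c5=5.
Step 35. [r2c3∈{6}] r2c3's peers cover all but 6. So r2c3=6.
Step 36. [r3c3∈{2}] r3c3's peers cover all but 2, so r3c3=2.
Step 37. [r9c1∈{1}] only 1 remains possible at r9c1 ⇒ r9c1=1.
Step 38. [r5c8∈{3}] r5c8 is down to just 3 ⇒ r5c8=3.
Step 39. [r1c9∈{4}] nothing but 4 survives at r1c9, so r1c9=4.

Answer: 5 3 9 7 6 1 2 8 4 / 8 1 6 9 4 2 5 7 3 / 4 7 2 5 8 3 9 1 6 / 6 9 3 4 1 8 7 2 5 / 7 4 5 6 2 9 1 3 8 / 2 8 1 3 7 5 4 6 9 / 3 6 4 1 9 7 8 5 2 / 9 2 7 8 5 6 3 4 1 / 1 5 8 2 3 4 6 9 7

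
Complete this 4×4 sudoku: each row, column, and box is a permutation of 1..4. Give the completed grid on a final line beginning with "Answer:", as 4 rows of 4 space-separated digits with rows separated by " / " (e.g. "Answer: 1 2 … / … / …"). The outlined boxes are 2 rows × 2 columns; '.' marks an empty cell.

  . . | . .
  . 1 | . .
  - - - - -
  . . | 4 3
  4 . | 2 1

Step 1. [r1c2∈{2,3,4}] across col 2, 4 lands solely at r1c2 ⇒ r1c2=4.
Step 2. [r2c3∈{3}] only 3 remains possible at r2c3, so r2c3=3.
Step 3. [r2c1∈{2}] only 2 remains possible at r2c1 ⇒ r2c1=2.
Step 4. [r2c4∈{4}] r2c4 has the single candidate 4. So r2c4=4.
Step 5. [r3c2∈{2}] r3c2 is down to just 2. So r3c2=2.
Step 6. [r1c3∈{1}] only 1 remains possible at r1c3 ⇒ r1c3=1.
Step 7. [r4c2∈{3}] r4c2's peers cover all but 3. So r4c2=3.
Step 8. [r3c1∈{1}] nothing but 1 survives at r3c1, so r3c1=1.
Step 9. [r1c4∈{2}] only 2 remains possible at r1c4 ⇒ r1c4=2.
Step 10. [r1c1∈{3}] r1c1 has the single candidate 3 ⇒ r1c1=3.

Answer: 3 4 1 2 / 2 1 3 4 / 1 2 4 3 / 4 3 2 1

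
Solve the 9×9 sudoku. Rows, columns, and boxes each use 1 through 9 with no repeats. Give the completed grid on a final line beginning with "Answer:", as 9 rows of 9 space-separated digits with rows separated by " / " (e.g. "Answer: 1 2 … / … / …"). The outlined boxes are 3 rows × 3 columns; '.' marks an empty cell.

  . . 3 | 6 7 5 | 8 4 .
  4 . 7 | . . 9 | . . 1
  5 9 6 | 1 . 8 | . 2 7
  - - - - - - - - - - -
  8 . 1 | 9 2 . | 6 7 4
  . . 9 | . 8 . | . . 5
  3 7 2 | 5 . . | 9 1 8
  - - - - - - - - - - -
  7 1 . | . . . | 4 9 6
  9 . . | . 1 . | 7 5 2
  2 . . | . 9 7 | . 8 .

Step 1. [r8c6∈{3,4,6}] box 8 places 6 nowhere but r8c6, so r8c6=6.
Step 2. [r3c7∈{3}] r3c7's peers cover all but 3, so r3c7=3.
Step 3. [r5c2∈{4,6}] r5c2 is the only open cell in box 4 admitting 4. So r5c2=4.
Step 4. [r2c4∈{2,3}] in box 2, 2 fits only at r2c4. So r2c4=2.
Step 5. [r4c6∈{3}] r4c6 has the single candidate 3. So r4c6=3.
Step 6. [r7c5∈{3,5}] col 5 places 5 nowhere but r7c5 ⇒ r7c5=5.
Step 7. [r7c4∈{3,8}] row 7 places 3 nowhere but r7c4, so r7c4=3.
Step 8. [r8c4∈{4,8}] r8c4 is the only open cell in col 4 admitting 8 ⇒ r8c4=8.
Step 9. [r9c2∈{3,5,6}] r9c2 is the only open cell in row 9 admitting 6 ⇒ r9c2=6.
Step 10. [r6c6∈{4}] r6c6 has the single candidate 4. So r6c6=4.
Step 11. [r9c3∈{4,5}] 5 has one home in row 9: r9c3 ⇒ r9c3=5.
Step 12. [r6c5∈{6}] nothing but 6 survives at r6c5 ⇒ r6c5=6.
Step 13. [r3c5∈{4}] r3c5 is down to just 4, so r3c5=4.
Step 14. [r2c7∈{5}] only 5 remains possible at r2c7, so r2c7=5.
Step 15. [r5c8∈{3}] only 3 remains possible at r5c8 ⇒ r5c8=3.
Step 16. [r5c7∈{2}] r5c7 is down to just 2. So r5c7=2.
Step 17. [r9c9∈{3}] r9c9 is down to just 3, so r9c9=3.
Step 18. [r7c6∈{2}] only 2 remains possible at r7c6. So r7c6=2.
Step 19. [r5c6∈{1}] nothing but 1 survives at r5c6 ⇒ r5c6=1.
Step 20. [r1c1∈{1}] r1c1's peers cover all but 1. So r1c1=1.
Step 21. [r1c2∈{2}] r1c2 is down to just 2. So r1c2=2.
Step 22. [r7c3∈{8}] only 8 remains possible at r7c3. So r7c3=8.
Step 23. [r9c7∈{1}] only 1 remains possible at r9c7, so r9c7=1.
Step 24. [r2c5∈{3}] r2c5 is down to just 3 ⇒ r2c5=3.
Step 25. [r8c3∈{4}] r8c3 has the single candidate 4, so r8c3=4.
Step 26. [r5c4∈{7}] r5c4 is down to just 7. So r5c4=7.
Step 27. [r2c2∈{8}] r2c2 is down to just 8, so r2c2=8.
Step 28. [r1c9∈{9}] r1c9 has the single candidate 9 ⇒ r1c9=9.
Step 29. [r8c2∈{3}] r8c2's peers cover all but 3 ⇒ r8c2=3.
Step 30. [r9c4∈{4}] only 4 remains possible at r9c4 ⇒ r9c4=4.
Step 31. [r4c2∈{5}] only 5 remains possible at r4c2, so r4c2=5.
Step 32. [r2c8∈{6}] r2c8's peers cover all but 6 ⇒ r2c8=6.
Step 33. [r5c1∈{6}] r5c1 has the single candidate 6. So r5c1=6.

Answer: 1 2 3 6 7 5 8 4 9 / 4 8 7 2 3 9 5 6 1 / 5 9 6 1 4 8 3 2 7 / 8 5 1 9 2 3 6 7 4 / 6 4 9 7 8 1 2 3 5 / 3 7 2 5 6 4 9 1 8 / 7 1 8 3 5 2 4 9 6 / 9 3 4 8 1 6 7 5 2 / 2 6 5 4 9 7 1 8 3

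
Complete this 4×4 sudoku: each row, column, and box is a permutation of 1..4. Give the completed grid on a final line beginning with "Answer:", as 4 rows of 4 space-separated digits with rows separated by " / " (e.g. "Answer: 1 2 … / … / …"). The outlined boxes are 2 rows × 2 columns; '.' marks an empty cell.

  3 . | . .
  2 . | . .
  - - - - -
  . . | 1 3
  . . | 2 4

Step 1. [r2c4∈{1}] r2c4 has the single candidate 1. So r2c4=1.
Step 2. [r2c2∈{4}] only 4 remains possible at r2c2, so r2c2=4.
Step 3. [r1c2∈{1}] r1c2's peers cover all but 1. So r1c2=1.
Step 4. [r4c2∈{3}] r4c2 is down to just 3 ⇒ r4c2=3.
Step 5. [r3c2∈{2}] nothing but 2 survives at r3c2, so r3c2=2.
Step 6. [r2c3∈{3}] r2c3's peers cover all but 3, so r2c3=3.
Step 7. [r1c4∈{2}] nothing but 2 survives at r1c4 ⇒ r1c4=2.
Step 8. [r3c1∈{4}] r3c1 has the single candidate 4, so r3c1=4.
Step 9. [r4c1∈{1}] nothing but 1 survives at r4c1 ⇒ r4c1=1.
Step 10. [r1c3∈{4}] r1c3 has the single candidate 4. So r1c3=4.

Answer: 3 1 4 2 / 2 4 3 1 / 4 2 1 3 / 1 3 2 4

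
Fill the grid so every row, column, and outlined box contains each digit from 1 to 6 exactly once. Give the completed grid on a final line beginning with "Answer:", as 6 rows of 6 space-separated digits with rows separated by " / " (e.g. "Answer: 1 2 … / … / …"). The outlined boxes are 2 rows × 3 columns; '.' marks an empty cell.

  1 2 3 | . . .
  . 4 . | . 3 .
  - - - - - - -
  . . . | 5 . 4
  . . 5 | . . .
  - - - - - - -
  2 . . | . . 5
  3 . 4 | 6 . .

Step 1. [r3c1∈{6}] nothing but 6 survives at r3c1. So r3c1=6.
Step 2. [r4c6∈{1,2,3,6}] col 6 places 3 nowhere but r4c6. So r4c6=3.
Step 3. [r4c2∈{1}] r4c2 has the single candidate 1. So r4c2=1.
Step 4. [r4c4∈{2}] r4c4's peers cover all but 2, so r4c4=2.
Step 5. [r5c3∈{1,6}] r5c3 is the only open cell in col 3 admitting 1. So r5c3=1.
Step 6. [r2c6∈{1,2,6}] row 2 places 2 nowhere but r2c6, so r2c6=2.
Step 7. [r5c5∈{4}] r5c5's peers cover all but 4, so r5c5=4.
Step 8. [r6c5∈{1,2}] in row 6, 2 fits only at r6c5 ⇒ r6c5=2.
Step 9. [r4c5∈{6}] r4c5 is down to just 6. So r4c5=6.
Step 10. [r3c2∈{3}] r3c2 has the single candidate 3. So r3c2=3.
Step 11. [r1c5∈{5}] r1c5 has the single candidate 5, so r1c5=5.
Step 12. [r5c2∈{6}] r5c2's peers cover all but 6 ⇒ r5c2=6.
Step 13. [r6c6∈{1}] only 1 remains possible at r6c6. So r6c6=1.
Step 14. [r6c2∈{5}] nothing but 5 survives at r6c2. So r6c2=5.
Step 15. [r4c1∈{4}] r4c1 is down to just 4, so r4c1=4.
Step 16. [r3c3∈{2}] only 2 remains possible at r3c3, so r3c3=2.
Step 17. [r3c5∈{1}] r3c5 is down to just 1, so r3c5=1.
Step 18. [r5c4∈{3}] r5c4 has the single candidate 3. So r5c4=3.
Step 19. [r2c1∈{5}] r2c1's peers cover all but 5, so r2c1=5.
Step 20. [r2c4∈{1}] r2c4 has the single candidate 1. So r2c4=1.
Step 21. [r1c4∈{4}] r1c4 has the single candidate 4, so r1c4=4.
Step 22. [r2c3∈{6}] r2c3's peers cover all but 6. So r2c3=6.
Step 23. [r1c6∈{6}] r1c6 is down to just 6. So r1c6=6.

Answer: 1 2 3 4 5 6 / 5 4 6 1 3 2 / 6 3 2 5 1 4 / 4 1 5 2 6 3 / 2 6 1 3 4 5 / 3 5 4 6 2 1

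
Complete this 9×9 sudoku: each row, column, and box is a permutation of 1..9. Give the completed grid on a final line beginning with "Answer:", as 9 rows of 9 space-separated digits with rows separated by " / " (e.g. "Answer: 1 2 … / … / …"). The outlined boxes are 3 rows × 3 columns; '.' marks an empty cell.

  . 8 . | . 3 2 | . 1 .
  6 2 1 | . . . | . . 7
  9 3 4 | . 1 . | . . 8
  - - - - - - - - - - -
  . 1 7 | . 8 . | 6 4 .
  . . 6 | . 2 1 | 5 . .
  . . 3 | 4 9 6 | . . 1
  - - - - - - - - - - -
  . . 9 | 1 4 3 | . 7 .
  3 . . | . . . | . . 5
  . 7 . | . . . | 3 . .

Step 1. [r2c5∈{5}] r2c5 has the single candidate 5, so r2c5=5.
Step 2. [r4c9∈{2,3,9}] in row 4, 9 fits only at r4c9 ⇒ r4c9=9.
Step 3. [r9c5∈{6}] r9c5 is down to just 6. So r9c5=6.
Step 4. [r5c4∈{3,7}] r5c4 is the only open cell in row 5 admitting 7, so r5c4=7.
Step 5. [r9c1∈{1,2,4,5,8}] 1 has one home in row 9: r9c1. So r9c1=1.
Step 6. [r3c7∈{2}] r3c7 has the single candidate 2. So r3c7=2.
Step 7. [r7c7∈{8}] nothing but 8 survives at r7c7, so r7c7=8.
Step 8. [r6c8∈{2,8}] in box 6, 2 fits only at r6c8 ⇒ r6c8=2.
Step 9. [r9c8∈{9}] r9c8's peers cover all but 9 ⇒ r9c8=9.
Step 10. [r6c2∈{5}] r6c2 has the single candidate 5. So r6c2=5.
Step 11. [r8c8∈{6}] r8c8 has the single candidate 6 ⇒ r8c8=6.
Step 12. [r2c6∈{4,8,9}] 4 has one home in col 6: r2c6. So r2c6=4.
Step 13. [r9c9∈{2,4}] across row 9, 4 lands solely at r9c9 ⇒ r9c9=4.
Step 14. [r7c1∈{2,5}] in row 7, 5 fits only at r7c1 ⇒ r7c1=5.
Step 15. [r8c6∈{7,8,9}] r8c6 is the only open cell in col 6 admitting 9. So r8c6=9.
Step 16. [r9c6∈{5,8}] r9c6 is the only open cell in col 6 admitting 8 ⇒ r9c6=8.
Step 17. [r9c3∈{2}] r9c3 has the single candidate 2, so r9c3=2.
Step 18. [r5c8∈{3,8}] 8 has one home in col 8: r5c8, so r5c8=8.
Step 19. [r2c7∈{9}] r2c7's peers cover all but 9. So r2c7=9.
Step 20. [r1c9∈{6}] only 6 remains possible at r1c9 ⇒ r1c9=6.
Step 21. [r9c4∈{5}] r9c4 is down to just 5. So r9c4=5.
Step 22. [r8c2∈{4}] r8c2 is down to just 4 ⇒ r8c2=4.
Step 23. [r5c2∈{9}] r5c2 is down to just 9 ⇒ r5c2=9.
Step 24. [r5c9∈{3}] r5c9 is down to just 3. So r5c9=3.
Step 25. [r4c4∈{3}] nothing but 3 survives at r4c4. So r4c4=3.
Step 26. [r8c3∈{8}] r8c3's peers cover all but 8. So r8c3=8.
Step 27. [r6c1∈{8}] r6c1 has the single candidate 8. So r6c1=8.
Step 28. [r2c8∈{3}] nothing but 3 survives at r2c8, so r2c8=3.
Step 29. [r1c3∈{5}] r1c3's peers cover all but 5 ⇒ r1c3=5.
Step 30. [r1c4∈{9}] only 9 remains possible at r1c4, so r1c4=9.
Step 31. [r8c4∈{2}] nothing but 2 survives at r8c4, so r8c4=2.
Step 32. [r1c7∈{4}] r1c7 has the single candidate 4, so r1c7=4.
Step 33. [r8c5∈{7}] r8c5 is down to just 7, so r8c5=7.
Step 34. [r4c6∈{5}] r4c6's peers cover all but 5 ⇒ r4c6=5.
Step 35. [r3c8∈{5}] r3c8 has the single candidate 5, so r3c8=5.
Step 36. [r7c2∈{6}] nothing but 6 survives at r7c2, so r7c2=6.
Step 37. [r6c7∈{7}] r6c7 is down to just 7 ⇒ r6c7=7.
Step 38. [r7c9∈{2}] r7c9 is down to just 2. So r7c9=2.
Step 39. [r1c1∈{7}] r1c1 is down to just 7. So r1c1=7.
Step 40. [r8c7∈{1}] nothing but 1 survives at r8c7 ⇒ r8c7=1.
Step 41. [r5c1∈{4}] r5c1's peers cover all but 4. So r5c1=4.
Step 42. [r3c4∈{6}] r3c4's peers cover all but 6, so r3c4=6.
Step 43. [r4c1∈{2}] r4c1 is down to just 2 ⇒ r4c1=2.
Step 44. [r3c6∈{7}] r3c6 is down to just 7. So r3c6=7.
Step 45. [r2c4∈{8}] only 8 remains possible at r2c4 ⇒ r2c4=8.

Answer: 7 8 5 9 3 2 4 1 6 / 6 2 1 8 5 4 9 3 7 / 9 3 4 6 1 7 2 5 8 / 2 1 7 3 8 5 6 4 9 / 4 9 6 7 2 1 5 8 3 / 8 5 3 4 9 6 7 2 1 / 5 6 9 1 4 3 8 7 2 / 3 4 8 2 7 9 1 6 5 / 1 7 2 5 6 8 3 9 4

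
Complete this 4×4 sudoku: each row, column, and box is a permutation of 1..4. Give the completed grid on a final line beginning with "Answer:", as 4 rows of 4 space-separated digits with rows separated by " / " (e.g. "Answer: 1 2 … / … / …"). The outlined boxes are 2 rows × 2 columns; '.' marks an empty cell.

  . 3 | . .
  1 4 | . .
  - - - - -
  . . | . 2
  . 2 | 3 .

Step 1. [r4c4∈{1,4}] across row 4, 1 lands solely at r4c4, so r4c4=1.
Step 2. [r1c3∈{1,2,4}] r1c3 is the only open cell in row 1 admitting 1 ⇒ r1c3=1.
Step 3. [r3c3∈{4}] r3c3's peers cover all but 4 ⇒ r3c3=4.
Step 4. [r3c1∈{3}] r3c1 is down to just 3. So r3c1=3.
Step 5. [r2c3∈{2}] r2c3 is down to just 2. So r2c3=2.
Step 6. [r1c1∈{2}] r1c1 is down to just 2, so r1c1=2.
Step 7. [r3c2∈{1}] r3c2's peers cover all but 1, so r3c2=1.
Step 8. [r4c1∈{4}] nothing but 4 survives at r4c1 ⇒ r4c1=4.
Step 9. [r2c4∈{3}] nothing but 3 survives at r2c4 ⇒ r2c4=3.
Step 10. [r1c4∈{4}] r1c4 is down to just 4 ⇒ r1c4=4.

Answer: 2 3 1 4 / 1 4 2 3 / 3 1 4 2 / 4 2 3 1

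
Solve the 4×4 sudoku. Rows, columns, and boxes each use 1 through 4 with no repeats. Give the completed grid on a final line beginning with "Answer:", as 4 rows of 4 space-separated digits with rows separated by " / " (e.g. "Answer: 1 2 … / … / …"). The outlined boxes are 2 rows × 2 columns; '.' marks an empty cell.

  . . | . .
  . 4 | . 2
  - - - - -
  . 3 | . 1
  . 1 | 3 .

Step 1. [r4c4∈{4}] r4c4 is down to just 4. So r4c4=4.
Step 2. [r2c3∈{1}] r2c3's peers cover all but 1, so r2c3=1.
Step 3. [r1c1∈{1,2,3}] r1c1 is the only open cell in row 1 admitting 1. So r1c1=1.
Step 4. [r3c1∈{2,4}] row 3 places 4 nowhere but r3c1 ⇒ r3c1=4.
Step 5. [r1c4∈{3}] only 3 remains possible at r1c4 ⇒ r1c4=3.
Step 6. [r2c1∈{3}] only 3 remains possible at r2c1 ⇒ r2c1=3.
Step 7. [r4c1∈{2}] r4c1 is down to just 2, so r4c1=2.
Step 8. [r1c3∈{4}] r1c3 has the single candidate 4. So r1c3=4.
Step 9. [r3c3∈{2}] r3c3's peers cover all but 2, so r3c3=2.
Step 10. [r1c2∈{2}] nothing but 2 survives at r1c2. So r1c2=2.

Answer: 1 2 4 3 / 3 4 1 2 / 4 3 2 1 / 2 1 3 4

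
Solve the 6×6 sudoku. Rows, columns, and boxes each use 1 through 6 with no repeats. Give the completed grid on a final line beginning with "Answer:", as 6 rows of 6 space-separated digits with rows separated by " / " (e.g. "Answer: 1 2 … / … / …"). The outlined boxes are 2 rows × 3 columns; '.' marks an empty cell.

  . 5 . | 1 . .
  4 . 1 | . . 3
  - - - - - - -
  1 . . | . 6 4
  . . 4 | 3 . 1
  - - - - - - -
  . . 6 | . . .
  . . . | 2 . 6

Step 1. [r4c5∈{2,5}] 2 has one home in box 4: r4c5, so r4c5=2.
Step 2. [r2c2∈{2,6}] 2 has one home in row 2: r2c2, so r2c2=2.
Step 3. [r5c6∈{5}] r5c6 is down to just 5. So r5c6=5.
Step 4. [r1c3∈{3}] r1c3's peers cover all but 3 ⇒ r1c3=3.
Step 5. [r5c4∈{4}] r5c4's peers cover all but 4, so r5c4=4.
Step 6. [r4c1∈{5,6}] in row 4, 5 fits only at r4c1, so r4c1=5.
Step 7. [r6c1∈{3}] nothing but 3 survives at r6c1, so r6c1=3.
Step 8. [r6c5∈{1}] nothing but 1 survives at r6c5, so r6c5=1.
Step 9. [r2c5∈{5}] r2c5 has the single candidate 5. So r2c5=5.
Step 10. [r1c1∈{6}] nothing but 6 survives at r1c1 ⇒ r1c1=6.
Step 11. [r1c5∈{4}] r1c5's peers cover all but 4, so r1c5=4.
Step 12. [r5c5∈{3}] nothing but 3 survives at r5c5, so r5c5=3.
Step 13. [r3c2∈{3}] r3c2 is down to just 3 ⇒ r3c2=3.
Step 14. [r3c3∈{2}] nothing but 2 survives at r3c3, so r3c3=2.
Step 15. [r6c3∈{5}] only 5 remains possible at r6c3. So r6c3=5.
Step 16. [r1c6∈{2}] only 2 remains possible at r1c6, so r1c6=2.
Step 17. [r2c4∈{6}] only 6 remains possible at r2c4. So r2c4=6.
Step 18. [r5c2∈{1}] r5c2 is down to just 1. So r5c2=1.
Step 19. [r5c1∈{2}] only 2 remains possible at r5c1 ⇒ r5c1=2.
Step 20. [r4c2∈{6}] r4c2 has the single candidate 6, so r4c2=6.
Step 21. [r6c2∈{4}] only 4 remains possible at r6c2. So r6c2=4.
Step 22. [r3c4∈{5}] only 5 remains possible at r3c4, so r3c4=5.

Answer: 6 5 3 1 4 2 / 4 2 1 6 5 3 / 1 3 2 5 6 4 / 5 6 4 3 2 1 / 2 1 6 4 3 5 / 3 4 5 2 1 6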